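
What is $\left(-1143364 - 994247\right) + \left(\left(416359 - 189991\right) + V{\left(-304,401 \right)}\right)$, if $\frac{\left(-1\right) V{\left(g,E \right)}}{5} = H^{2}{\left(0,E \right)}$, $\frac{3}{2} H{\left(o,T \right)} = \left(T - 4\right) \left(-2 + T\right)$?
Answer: $-55760823263$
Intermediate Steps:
$H{\left(o,T \right)} = \frac{2 \left(-4 + T\right) \left(-2 + T\right)}{3}$ ($H{\left(o,T \right)} = \frac{2 \left(T - 4\right) \left(-2 + T\right)}{3} = \frac{2 \left(-4 + T\right) \left(-2 + T\right)}{3}$)
$V{\left(g,E \right)} = - 5 \left(\frac{16}{3} - 4 E + \frac{2 E^{2}}{3}\right)^{2}$
$\left(-1143364 - 994247\right) + \left(\left(416359 - 189991\right) + V{\left(-304,401 \right)}\right) = \left(-1143364 - 994247\right) + \left(\left(416359 - 189991\right) - \frac{20 \left(8 + 401^{2} - 2406\right)^{2}}{9}\right) = -2137611 + \left(226368 - \frac{20 \left(8 + 160801 - 2406\right)^{2}}{9}\right) = -2137611 + \left(226368 - \frac{20 \cdot 158403^{2}}{9}\right) = -2137611 + \left(226368 - 55758912020\right) = -2137611 - 55758685652 = -55760823263$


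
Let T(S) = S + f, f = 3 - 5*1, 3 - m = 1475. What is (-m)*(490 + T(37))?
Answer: 772800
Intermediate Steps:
m = -1472 (m = 3 - 1*1475 = 3 - 1475 = -1472)
f = -2 (f = 3 - 5 = -2)
T(S) = -2 + S (T(S) = S - 2 = -2 + S)
(-m)*(490 + T(37)) = (-1*(-1472))*(490 + (-2 + 37)) = 1472*(490 + 35) = 1472*525 = 772800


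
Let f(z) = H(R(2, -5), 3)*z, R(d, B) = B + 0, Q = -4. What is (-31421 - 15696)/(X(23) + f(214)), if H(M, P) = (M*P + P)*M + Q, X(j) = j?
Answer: -47117/12007 ≈ -3.9241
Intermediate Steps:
R(d, B) = B
H(M, P) = -4 + M*(P + M*P) (H(M, P) = (M*P + P)*M - 4 = (P + M*P)*M - 4 = M*(P + M*P) - 4 = -4 + M*(P + M*P))
f(z) = 56*z (f(z) = (-4 - 5*3 + 3*(-5)²)*z = (-4 - 15 + 3*25)*z = (-4 - 15 + 75)*z = 56*z)
(-31421 - 15696)/(X(23) + f(214)) = (-31421 - 15696)/(23 + 56*214) = -47117/(23 + 11984) = -47117/12007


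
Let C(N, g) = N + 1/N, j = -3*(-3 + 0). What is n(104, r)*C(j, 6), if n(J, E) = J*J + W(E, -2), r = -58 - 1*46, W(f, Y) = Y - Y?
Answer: 886912/9 ≈ 98546.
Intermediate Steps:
W(f, Y) = 0
j = 9 (j = -3*(-3) = 9)
r = -104 (r = -58 - 46 = -104)
n(J, E) = J**2 (n(J, E) = J*J + 0 = J**2 + 0 = J**2)
n(104, r)*C(j, 6) = 104**2*(9 + 1/9) = 10816*(9 + 1/9) = 10816*(82/9) = 886912/9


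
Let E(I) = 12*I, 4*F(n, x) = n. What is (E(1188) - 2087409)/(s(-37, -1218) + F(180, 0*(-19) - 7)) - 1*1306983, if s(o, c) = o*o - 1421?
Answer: -7075728/7 ≈ -1.0108e+6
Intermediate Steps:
s(o, c) = -1421 + o² (s(o, c) = o² - 1421 = -1421 + o²)
F(n, x) = n/4
(E(1188) - 2087409)/(s(-37, -1218) + F(180, 0*(-19) - 7)) - 1*1306983 = (12*1188 - 2087409)/((-1421 + (-37)²) + (¼)*180) - 1*1306983 = (14256 - 2087409)/((-1421 + 1369) + 45) - 1306983 = -2073153/(-52 + 45) - 1306983 = -2073153/(-7) - 1306983 = -2073153*(-⅐) - 1306983 = 2073153/7 - 1306983 = -7075728/7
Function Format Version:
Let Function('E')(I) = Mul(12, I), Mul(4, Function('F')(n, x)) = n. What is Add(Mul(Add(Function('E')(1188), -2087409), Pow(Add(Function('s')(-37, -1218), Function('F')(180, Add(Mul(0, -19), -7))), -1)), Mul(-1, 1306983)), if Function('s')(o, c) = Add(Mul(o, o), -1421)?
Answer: Rational(-7075728, 7) ≈ -1.0108e+6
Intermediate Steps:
Function('s')(o, c) = Add(-1421, Pow(o, 2)) (Function('s')(o, c) = Add(Pow(o, 2), -1421) = Add(-1421, Pow(o, 2)))
Function('F')(n, x) = Mul(Rational(1, 4), n)
Add(Mul(Add(Function('E')(1188), -2087409), Pow(Add(Function('s')(-37, -1218), Function('F')(180, Add(Mul(0, -19), -7))), -1)), Mul(-1, 1306983)) = Add(Mul(Add(Mul(12, 1188), -2087409), Pow(Add(Add(-1421, Pow(-37, 2)), Mul(Rational(1, 4), 180)), -1)), Mul(-1, 1306983)) = Add(Mul(Add(14256, -2087409), Pow(Add(Add(-1421, 1369), 45), -1)), -1306983) = Add(Mul(-2073153, Pow(Add(-52, 45), -1)), -1306983) = Add(Mul(-2073153, Pow(-7, -1)), -1306983) = Add(Mul(-2073153, Rational(-1, 7)), -1306983) = Add(Rational(2073153, 7), -1306983) = Rational(-7075728, 7)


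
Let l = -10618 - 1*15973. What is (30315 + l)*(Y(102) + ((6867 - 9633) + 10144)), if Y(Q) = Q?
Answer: 27855520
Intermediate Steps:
l = -26591 (l = -10618 - 15973 = -26591)
(30315 + l)*(Y(102) + ((6867 - 9633) + 10144)) = (30315 - 26591)*(102 + ((6867 - 9633) + 10144)) = 3724*(102 + (-2766 + 10144)) = 3724*(102 + 7378) = 3724*7480 = 27855520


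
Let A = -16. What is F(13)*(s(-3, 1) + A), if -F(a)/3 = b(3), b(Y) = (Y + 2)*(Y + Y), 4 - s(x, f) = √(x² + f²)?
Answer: 1080 + 90*√10 ≈ 1364.6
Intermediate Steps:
s(x, f) = 4 - √(f² + x²) (s(x, f) = 4 - √(x² + f²) = 4 - √(f² + x²))
b(Y) = 2*Y*(2 + Y) (b(Y) = (2 + Y)*(2*Y) = 2*Y*(2 + Y))
F(a) = -90 (F(a) = -6*3*(2 + 3) = -6*3*5 = -3*30 = -90)
F(13)*(s(-3, 1) + A) = -90*((4 - √(1² + (-3)²)) - 16) = -90*((4 - √(1 + 9)) - 16) = -90*((4 - √10) - 16) = -90*(-12 - √10) = 1080 + 90*√10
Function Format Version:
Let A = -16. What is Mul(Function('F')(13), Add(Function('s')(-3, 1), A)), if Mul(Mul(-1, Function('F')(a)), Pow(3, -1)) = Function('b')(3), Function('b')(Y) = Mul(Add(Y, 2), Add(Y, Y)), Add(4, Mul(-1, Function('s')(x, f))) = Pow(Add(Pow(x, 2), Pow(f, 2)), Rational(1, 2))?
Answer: Add(1080, Mul(90, Pow(10, Rational(1, 2)))) ≈ 1364.6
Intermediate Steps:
Function('s')(x, f) = Add(4, Mul(-1, Pow(Add(Pow(f, 2), Pow(x, 2)), Rational(1, 2)))) (Function('s')(x, f) = Add(4, Mul(-1, Pow(Add(Pow(x, 2), Pow(f, 2)), Rational(1, 2)))) = Add(4, Mul(-1, Pow(Add(Pow(f, 2), Pow(x, 2)), Rational(1, 2)))))
Function('b')(Y) = Mul(2, Y, Add(2, Y)) (Function('b')(Y) = Mul(Add(2, Y), Mul(2, Y)) = Mul(2, Y, Add(2, Y)))
Function('F')(a) = -90 (Function('F')(a) = Mul(-3, Mul(2, 3, Add(2, 3))) = Mul(-3, Mul(2, 3, 5)) = Mul(-3, 30) = -90)
Mul(Function('F')(13), Add(Function('s')(-3, 1), A)) = Mul(-90, Add(Add(4, Mul(-1, Pow(Add(Pow(1, 2), Pow(-3, 2)), Rational(1, 2)))), -16)) = Mul(-90, Add(Add(4, Mul(-1, Pow(Add(1, 9), Rational(1, 2)))), -16)) = Mul(-90, Add(Add(4, Mul(-1, Pow(10, Rational(1, 2)))), -16)) = Mul(-90, Add(-12, Mul(-1, Pow(10, Rational(1, 2))))) = Add(1080, Mul(90, Pow(10, Rational(1, 2))))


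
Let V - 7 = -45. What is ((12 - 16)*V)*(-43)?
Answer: -6536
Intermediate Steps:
V = -38 (V = 7 - 45 = -38)
((12 - 16)*V)*(-43) = ((12 - 16)*(-38))*(-43) = -4*(-38)*(-43) = 152*(-43) = -6536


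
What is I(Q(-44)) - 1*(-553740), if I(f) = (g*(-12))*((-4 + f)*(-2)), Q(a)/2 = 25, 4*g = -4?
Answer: 552636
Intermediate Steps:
g = -1 (g = (¼)*(-4) = -1)
Q(a) = 50 (Q(a) = 2*25 = 50)
I(f) = 96 - 24*f (I(f) = (-1*(-12))*((-4 + f)*(-2)) = 12*(8 - 2*f) = 96 - 24*f)
I(Q(-44)) - 1*(-553740) = (96 - 24*50) - 1*(-553740) = (96 - 1200) + 553740 = -1104 + 553740 = 552636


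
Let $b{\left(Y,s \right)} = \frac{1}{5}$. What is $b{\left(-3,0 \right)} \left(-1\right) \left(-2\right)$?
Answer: $\frac{2}{5} \approx 0.4$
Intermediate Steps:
$b{\left(Y,s \right)} = \frac{1}{5}$
$b{\left(-3,0 \right)} \left(-1\right) \left(-2\right) = \frac{1}{5} \left(-1\right) \left(-2\right) = \left(- \frac{1}{5}\right) \left(-2\right) = \frac{2}{5}$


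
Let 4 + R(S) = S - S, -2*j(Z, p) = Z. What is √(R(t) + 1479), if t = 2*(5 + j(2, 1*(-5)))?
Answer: 5*√59 ≈ 38.406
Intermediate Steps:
j(Z, p) = -Z/2
t = 8 (t = 2*(5 - ½*2) = 2*(5 - 1) = 2*4 = 8)
R(S) = -4 (R(S) = -4 + (S - S) = -4 + 0 = -4)
√(R(t) + 1479) = √(-4 + 1479) = √1475 = 5*√59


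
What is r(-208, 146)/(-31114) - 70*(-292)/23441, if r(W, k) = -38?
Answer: 318430459/364671637 ≈ 0.87320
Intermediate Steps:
r(-208, 146)/(-31114) - 70*(-292)/23441 = -38/(-31114) - 70*(-292)/23441 = -38*(-1/31114) + 20440*(1/23441) = 19/15557 + 20440/23441 = 318430459/364671637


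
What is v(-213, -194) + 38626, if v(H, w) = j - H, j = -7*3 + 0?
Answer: 38818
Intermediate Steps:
j = -21 (j = -21 + 0 = -21)
v(H, w) = -21 - H
v(-213, -194) + 38626 = (-21 - 1*(-213)) + 38626 = (-21 + 213) + 38626 = 192 + 38626 = 38818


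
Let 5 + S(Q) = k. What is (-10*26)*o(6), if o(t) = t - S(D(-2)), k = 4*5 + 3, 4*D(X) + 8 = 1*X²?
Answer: 3120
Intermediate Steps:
D(X) = -2 + X²/4 (D(X) = -2 + (1*X²)/4 = -2 + X²/4)
k = 23 (k = 20 + 3 = 23)
S(Q) = 18 (S(Q) = -5 + 23 = 18)
o(t) = -18 + t (o(t) = t - 1*18 = t - 18 = -18 + t)
(-10*26)*o(6) = (-10*26)*(-18 + 6) = -260*(-12) = 3120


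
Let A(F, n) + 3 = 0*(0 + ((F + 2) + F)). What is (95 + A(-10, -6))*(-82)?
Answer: -7544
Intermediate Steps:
A(F, n) = -3 (A(F, n) = -3 + 0*(0 + ((F + 2) + F)) = -3 + 0*(0 + ((2 + F) + F)) = -3 + 0*(0 + (2 + 2*F)) = -3 + 0*(2 + 2*F) = -3 + 0 = -3)
(95 + A(-10, -6))*(-82) = (95 - 3)*(-82) = 92*(-82) = -7544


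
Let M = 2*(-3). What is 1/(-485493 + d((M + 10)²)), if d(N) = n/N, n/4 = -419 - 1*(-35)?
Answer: -1/485589 ≈ -2.0594e-6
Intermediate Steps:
n = -1536 (n = 4*(-419 - 1*(-35)) = 4*(-419 + 35) = 4*(-384) = -1536)
M = -6
d(N) = -1536/N
1/(-485493 + d((M + 10)²)) = 1/(-485493 - 1536/(-6 + 10)²) = 1/(-485493 - 1536/(4²)) = 1/(-485493 - 1536/16) = 1/(-485493 - 1536*1/16) = 1/(-485493 - 96) = 1/(-485589) = -1/485589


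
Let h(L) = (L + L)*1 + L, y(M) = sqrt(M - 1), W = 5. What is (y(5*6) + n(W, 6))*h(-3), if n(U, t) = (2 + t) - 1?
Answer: -63 - 9*sqrt(29) ≈ -111.47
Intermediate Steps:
y(M) = sqrt(-1 + M)
n(U, t) = 1 + t
h(L) = 3*L (h(L) = (2*L)*1 + L = 2*L + L = 3*L)
(y(5*6) + n(W, 6))*h(-3) = (sqrt(-1 + 5*6) + (1 + 6))*(3*(-3)) = (sqrt(-1 + 30) + 7)*(-9) = (sqrt(29) + 7)*(-9) = (7 + sqrt(29))*(-9) = -63 - 9*sqrt(29)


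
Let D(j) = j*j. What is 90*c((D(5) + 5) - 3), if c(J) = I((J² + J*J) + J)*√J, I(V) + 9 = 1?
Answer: -2160*√3 ≈ -3741.2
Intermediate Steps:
D(j) = j²
I(V) = -8 (I(V) = -9 + 1 = -8)
c(J) = -8*√J
90*c((D(5) + 5) - 3) = 90*(-8*√((5² + 5) - 3)) = 90*(-8*√((25 + 5) - 3)) = 90*(-8*√(30 - 3)) = 90*(-24*√3) = -2160*√3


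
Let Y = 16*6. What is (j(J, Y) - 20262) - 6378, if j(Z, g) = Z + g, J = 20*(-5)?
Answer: -26644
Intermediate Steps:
J = -100
Y = 96
(j(J, Y) - 20262) - 6378 = ((-100 + 96) - 20262) - 6378 = (-4 - 20262) - 6378 = -20266 - 6378 = -26644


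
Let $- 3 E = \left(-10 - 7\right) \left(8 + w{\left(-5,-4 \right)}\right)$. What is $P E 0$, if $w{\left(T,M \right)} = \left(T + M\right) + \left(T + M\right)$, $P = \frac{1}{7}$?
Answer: $0$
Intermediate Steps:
$P = \frac{1}{7} \approx 0.14286$
$w{\left(T,M \right)} = 2 M + 2 T$ ($w{\left(T,M \right)} = \left(M + T\right) + \left(M + T\right) = 2 M + 2 T$)
$E = - \frac{170}{3}$ ($E = - \frac{\left(-10 - 7\right) \left(8 + \left(2 \left(-4\right) + 2 \left(-5\right)\right)\right)}{3} = - \frac{\left(-17\right) \left(8 - 18\right)}{3} = - \frac{\left(-17\right) \left(-10\right)}{3} = \left(- \frac{1}{3}\right) 170 = - \frac{170}{3} \approx -56.667$)
$P E 0 = \frac{1}{7} \left(- \frac{170}{3}\right) 0 = \left(- \frac{170}{21}\right) 0 = 0$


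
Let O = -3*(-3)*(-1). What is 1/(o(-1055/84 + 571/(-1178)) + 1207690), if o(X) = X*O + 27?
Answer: 16492/19919604895 ≈ 8.2793e-7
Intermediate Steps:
O = -9 (O = 9*(-1) = -9)
o(X) = 27 - 9*X (o(X) = X*(-9) + 27 = -9*X + 27 = 27 - 9*X)
1/(o(-1055/84 + 571/(-1178)) + 1207690) = 1/((27 - 9*(-1055/84 + 571/(-1178))) + 1207690) = 1/((27 - 9*(-1055*1/84 + 571*(-1/1178))) + 1207690) = 1/((27 - 9*(-1055/84 - 571/1178)) + 1207690) = 1/((27 - 9*(-645377/49476)) + 1207690) = 1/((27 + 1936131/16492) + 1207690) = 1/(2381415/16492 + 1207690) = 1/(19919604895/16492) = 16492/19919604895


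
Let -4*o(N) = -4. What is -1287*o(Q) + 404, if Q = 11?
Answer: -883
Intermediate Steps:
o(N) = 1 (o(N) = -¼*(-4) = 1)
-1287*o(Q) + 404 = -1287*1 + 404 = -1287 + 404 = -883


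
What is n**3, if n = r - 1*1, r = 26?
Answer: 15625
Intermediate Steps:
n = 25 (n = 26 - 1*1 = 26 - 1 = 25)
n**3 = 25**3 = 15625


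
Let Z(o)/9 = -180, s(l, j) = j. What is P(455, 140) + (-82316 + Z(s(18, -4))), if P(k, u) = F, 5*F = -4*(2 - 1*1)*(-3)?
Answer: -419668/5 ≈ -83934.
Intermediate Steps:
Z(o) = -1620 (Z(o) = 9*(-180) = -1620)
F = 12/5 (F = (-4*(2 - 1*1)*(-3))/5 = (-4*(2 - 1)*(-3))/5 = (-4*1*(-3))/5 = (-4*(-3))/5 = (⅕)*12 = 12/5 ≈ 2.4000)
P(k, u) = 12/5
P(455, 140) + (-82316 + Z(s(18, -4))) = 12/5 + (-82316 - 1620) = 12/5 - 83936 = -419668/5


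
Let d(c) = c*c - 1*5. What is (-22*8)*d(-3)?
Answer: -704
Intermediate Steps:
d(c) = -5 + c**2 (d(c) = c**2 - 5 = -5 + c**2)
(-22*8)*d(-3) = (-22*8)*(-5 + (-3)**2) = -176*(-5 + 9) = -176*4 = -704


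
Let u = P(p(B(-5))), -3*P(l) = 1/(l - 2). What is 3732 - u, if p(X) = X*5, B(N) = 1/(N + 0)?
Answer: 33587/9 ≈ 3731.9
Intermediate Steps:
B(N) = 1/N
p(X) = 5*X
P(l) = -1/(3*(-2 + l)) (P(l) = -1/(3*(l - 2)) = -1/(3*(-2 + l)))
u = ⅑ (u = -1/(-6 + 3*(5/(-5))) = -1/(-6 + 3*(5*(-⅕))) = -1/(-6 + 3*(-1)) = -1/(-6 - 3) = -1/(-9) = -1*(-⅑) = ⅑ ≈ 0.11111)
3732 - u = 3732 - 1*⅑ = 3732 - ⅑ = 33587/9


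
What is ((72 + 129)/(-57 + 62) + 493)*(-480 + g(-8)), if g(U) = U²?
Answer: -1109056/5 ≈ -2.2181e+5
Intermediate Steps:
((72 + 129)/(-57 + 62) + 493)*(-480 + g(-8)) = ((72 + 129)/(-57 + 62) + 493)*(-480 + (-8)²) = (201/5 + 493)*(-480 + 64) = (201*(⅕) + 493)*(-416) = (201/5 + 493)*(-416) = (2666/5)*(-416) = -1109056/5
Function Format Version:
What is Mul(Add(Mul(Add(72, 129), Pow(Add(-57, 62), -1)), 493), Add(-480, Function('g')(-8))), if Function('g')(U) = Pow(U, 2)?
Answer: Rational(-1109056, 5) ≈ -2.2181e+5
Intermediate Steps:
Mul(Add(Mul(Add(72, 129), Pow(Add(-57, 62), -1)), 493), Add(-480, Function('g')(-8))) = Mul(Add(Mul(Add(72, 129), Pow(Add(-57, 62), -1)), 493), Add(-480, Pow(-8, 2))) = Mul(Add(Mul(201, Pow(5, -1)), 493), Add(-480, 64)) = Mul(Add(Mul(201, Rational(1, 5)), 493), -416) = Mul(Add(Rational(201, 5), 493), -416) = Mul(Rational(2666, 5), -416) = Rational(-1109056, 5)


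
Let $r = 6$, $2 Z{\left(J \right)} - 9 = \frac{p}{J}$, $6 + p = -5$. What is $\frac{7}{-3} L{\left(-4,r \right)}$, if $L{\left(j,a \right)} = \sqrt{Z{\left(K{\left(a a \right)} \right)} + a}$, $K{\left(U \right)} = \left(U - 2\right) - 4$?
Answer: $- \frac{7 \sqrt{9285}}{90} \approx -7.4946$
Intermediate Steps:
$K{\left(U \right)} = -6 + U$ ($K{\left(U \right)} = \left(-2 + U\right) - 4 = -6 + U$)
$p = -11$ ($p = -6 - 5 = -11$)
$Z{\left(J \right)} = \frac{9}{2} - \frac{11}{2 J}$ ($Z{\left(J \right)} = \frac{9}{2} + \frac{\left(-11\right) \frac{1}{J}}{2} = \frac{9}{2} - \frac{11}{2 J}$)
$L{\left(j,a \right)} = \sqrt{a + \frac{-65 + 9 a^{2}}{2 \left(-6 + a^{2}\right)}}$ ($L{\left(j,a \right)} = \sqrt{\frac{-11 + 9 \left(-6 + a a\right)}{2 \left(-6 + a a\right)} + a} = \sqrt{\frac{-11 + 9 \left(-6 + a^{2}\right)}{2 \left(-6 + a^{2}\right)} + a} = \sqrt{\frac{-11 + \left(-54 + 9 a^{2}\right)}{2 \left(-6 + a^{2}\right)} + a} = \sqrt{\frac{-65 + 9 a^{2}}{2 \left(-6 + a^{2}\right)} + a} = \sqrt{a + \frac{-65 + 9 a^{2}}{2 \left(-6 + a^{2}\right)}}$)
$\frac{7}{-3} L{\left(-4,r \right)} = \frac{7}{-3} \frac{\sqrt{2} \sqrt{\frac{-65 + 9 \cdot 6^{2} + 2 \cdot 6 \left(-6 + 6^{2}\right)}{-6 + 6^{2}}}}{2} = 7 \left(- \frac{1}{3}\right) \frac{\sqrt{2} \sqrt{\frac{-65 + 9 \cdot 36 + 2 \cdot 6 \left(-6 + 36\right)}{-6 + 36}}}{2} = - \frac{7 \frac{\sqrt{2} \sqrt{\frac{-65 + 324 + 2 \cdot 6 \cdot 30}{30}}}{2}}{3} = - \frac{7 \frac{\sqrt{2} \sqrt{\frac{-65 + 324 + 360}{30}}}{2}}{3} = - \frac{7 \frac{\sqrt{2} \sqrt{\frac{1}{30} \cdot 619}}{2}}{3} = - \frac{7 \frac{\sqrt{2} \sqrt{\frac{619}{30}}}{2}}{3} = - \frac{7 \frac{\sqrt{2} \frac{\sqrt{18570}}{30}}{2}}{3} = - \frac{7 \frac{\sqrt{9285}}{30}}{3} = - \frac{7 \sqrt{9285}}{90}$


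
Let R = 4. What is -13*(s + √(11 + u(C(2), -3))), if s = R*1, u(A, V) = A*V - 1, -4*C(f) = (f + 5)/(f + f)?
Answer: -52 - 13*√181/4 ≈ -95.724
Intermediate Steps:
C(f) = -(5 + f)/(8*f) (C(f) = -(f + 5)/(4*(f + f)) = -(5 + f)/(4*(2*f)) = -(5 + f)*1/(2*f)/4 = -(5 + f)/(8*f))
u(A, V) = -1 + A*V
s = 4 (s = 4*1 = 4)
-13*(s + √(11 + u(C(2), -3))) = -13*(4 + √(11 + (-1 + ((⅛)*(-5 - 1*2)/2)*(-3)))) = -13*(4 + √(11 + (-1 + ((⅛)*(½)*(-5 - 2))*(-3)))) = -13*(4 + √(11 + (-1 + ((⅛)*(½)*(-7))*(-3)))) = -13*(4 + √(11 + (-1 - 7/16*(-3)))) = -13*(4 + √(11 + (-1 + 21/16))) = -13*(4 + √(11 + 5/16)) = -13*(4 + √(181/16)) = -13*(4 + √181/4) = -52 - 13*√181/4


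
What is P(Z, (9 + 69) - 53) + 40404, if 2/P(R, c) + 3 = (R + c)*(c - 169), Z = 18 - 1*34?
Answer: 52484794/1299 ≈ 40404.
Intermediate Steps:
Z = -16 (Z = 18 - 34 = -16)
P(R, c) = 2/(-3 + (-169 + c)*(R + c)) (P(R, c) = 2/(-3 + (R + c)*(c - 169)) = 2/(-3 + (R + c)*(-169 + c)) = 2/(-3 + (-169 + c)*(R + c)))
P(Z, (9 + 69) - 53) + 40404 = 2/(-3 + ((9 + 69) - 53)**2 - 169*(-16) - 169*((9 + 69) - 53) - 16*((9 + 69) - 53)) + 40404 = 2/(-3 + (78 - 53)**2 + 2704 - 169*(78 - 53) - 16*(78 - 53)) + 40404 = 2/(-3 + 25**2 + 2704 - 169*25 - 16*25) + 40404 = 2/(-3 + 625 + 2704 - 4225 - 400) + 40404 = 2/(-1299) + 40404 = 2*(-1/1299) + 40404 = -2/1299 + 40404 = 52484794/1299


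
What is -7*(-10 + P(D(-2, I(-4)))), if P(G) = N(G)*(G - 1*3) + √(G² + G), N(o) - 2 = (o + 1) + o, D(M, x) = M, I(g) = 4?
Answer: 35 - 7*√2 ≈ 25.100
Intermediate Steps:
N(o) = 3 + 2*o (N(o) = 2 + ((o + 1) + o) = 2 + ((1 + o) + o) = 2 + (1 + 2*o) = 3 + 2*o)
P(G) = √(G + G²) + (-3 + G)*(3 + 2*G) (P(G) = (3 + 2*G)*(G - 1*3) + √(G² + G) = (3 + 2*G)*(G - 3) + √(G + G²) = (3 + 2*G)*(-3 + G) + √(G + G²) = (-3 + G)*(3 + 2*G) + √(G + G²) = √(G + G²) + (-3 + G)*(3 + 2*G))
-7*(-10 + P(D(-2, I(-4)))) = -7*(-10 + (-9 + √(-2*(1 - 2)) - 3*(-2) + 2*(-2)²)) = -7*(-10 + (-9 + √(-2*(-1)) + 6 + 2*4)) = -7*(-10 + (-9 + √2 + 6 + 8)) = -7*(-10 + (5 + √2)) = -7*(-5 + √2) = 35 - 7*√2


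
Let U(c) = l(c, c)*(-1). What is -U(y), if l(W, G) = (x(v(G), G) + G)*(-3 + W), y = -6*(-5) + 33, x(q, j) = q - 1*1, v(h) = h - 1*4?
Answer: 7260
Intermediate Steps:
v(h) = -4 + h (v(h) = h - 4 = -4 + h)
x(q, j) = -1 + q (x(q, j) = q - 1 = -1 + q)
y = 63 (y = 30 + 33 = 63)
l(W, G) = (-5 + 2*G)*(-3 + W) (l(W, G) = ((-1 + (-4 + G)) + G)*(-3 + W) = ((-5 + G) + G)*(-3 + W) = (-5 + 2*G)*(-3 + W))
U(c) = -15 - c**2 + 6*c - c*(-5 + c) (U(c) = (15 - 6*c + c*c + c*(-5 + c))*(-1) = (15 - 6*c + c**2 + c*(-5 + c))*(-1) = (15 + c**2 - 6*c + c*(-5 + c))*(-1) = -15 - c**2 + 6*c - c*(-5 + c))
-U(y) = -(-15 - 2*63**2 + 11*63) = -(-15 - 2*3969 + 693) = -(-15 - 7938 + 693) = -1*(-7260) = 7260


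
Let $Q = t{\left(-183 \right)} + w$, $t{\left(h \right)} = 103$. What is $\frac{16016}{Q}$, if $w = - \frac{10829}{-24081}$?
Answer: $\frac{96420324}{622793} \approx 154.82$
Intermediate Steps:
$w = \frac{10829}{24081}$ ($w = \left(-10829\right) \left(- \frac{1}{24081}\right) = \frac{10829}{24081} \approx 0.44969$)
$Q = \frac{2491172}{24081}$ ($Q = 103 + \frac{10829}{24081} = \frac{2491172}{24081} \approx 103.45$)
$\frac{16016}{Q} = \frac{16016}{\frac{2491172}{24081}} = 16016 \cdot \frac{24081}{2491172} = \frac{96420324}{622793}$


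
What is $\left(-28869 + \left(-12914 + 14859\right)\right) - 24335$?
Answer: $-51259$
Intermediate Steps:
$\left(-28869 + \left(-12914 + 14859\right)\right) - 24335 = \left(-28869 + 1945\right) - 24335 = -26924 - 24335 = -51259$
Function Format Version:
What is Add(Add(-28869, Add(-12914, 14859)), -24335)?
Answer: -51259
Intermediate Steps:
Add(Add(-28869, Add(-12914, 14859)), -24335) = Add(Add(-28869, 1945), -24335) = Add(-26924, -24335) = -51259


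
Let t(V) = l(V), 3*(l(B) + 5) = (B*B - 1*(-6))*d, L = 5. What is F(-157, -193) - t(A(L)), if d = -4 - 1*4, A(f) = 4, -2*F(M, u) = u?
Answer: 961/6 ≈ 160.17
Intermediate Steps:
F(M, u) = -u/2
d = -8 (d = -4 - 4 = -8)
l(B) = -21 - 8*B²/3 (l(B) = -5 + ((B*B - 1*(-6))*(-8))/3 = -5 + ((B² + 6)*(-8))/3 = -5 + ((6 + B²)*(-8))/3 = -5 + (-48 - 8*B²)/3 = -5 + (-16 - 8*B²/3) = -21 - 8*B²/3)
t(V) = -21 - 8*V²/3
F(-157, -193) - t(A(L)) = -½*(-193) - (-21 - 8/3*4²) = 193/2 - (-21 - 8/3*16) = 193/2 - (-21 - 128/3) = 193/2 - 1*(-191/3) = 193/2 + 191/3 = 961/6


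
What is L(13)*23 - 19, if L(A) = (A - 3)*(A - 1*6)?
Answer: 1591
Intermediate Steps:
L(A) = (-6 + A)*(-3 + A) (L(A) = (-3 + A)*(A - 6) = (-3 + A)*(-6 + A) = (-6 + A)*(-3 + A))
L(13)*23 - 19 = (18 + 13² - 9*13)*23 - 19 = (18 + 169 - 117)*23 - 19 = 70*23 - 19 = 1610 - 19 = 1591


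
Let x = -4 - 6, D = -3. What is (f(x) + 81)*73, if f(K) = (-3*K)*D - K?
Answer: 73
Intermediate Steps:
x = -10
f(K) = 8*K (f(K) = -3*K*(-3) - K = 9*K - K = 8*K)
(f(x) + 81)*73 = (8*(-10) + 81)*73 = (-80 + 81)*73 = 1*73 = 73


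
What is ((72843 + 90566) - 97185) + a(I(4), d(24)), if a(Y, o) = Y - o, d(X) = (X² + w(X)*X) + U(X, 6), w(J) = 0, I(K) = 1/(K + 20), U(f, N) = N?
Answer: 1575409/24 ≈ 65642.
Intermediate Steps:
I(K) = 1/(20 + K)
d(X) = 6 + X² (d(X) = (X² + 0*X) + 6 = (X² + 0) + 6 = X² + 6 = 6 + X²)
((72843 + 90566) - 97185) + a(I(4), d(24)) = ((72843 + 90566) - 97185) + (1/(20 + 4) - (6 + 24²)) = (163409 - 97185) + (1/24 - (6 + 576)) = 66224 + (1/24 - 1*582) = 66224 + (1/24 - 582) = 66224 - 13967/24 = 1575409/24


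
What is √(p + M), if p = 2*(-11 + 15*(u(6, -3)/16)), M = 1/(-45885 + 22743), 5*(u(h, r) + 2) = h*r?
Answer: I*√4351367118/11571 ≈ 5.7009*I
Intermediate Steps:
u(h, r) = -2 + h*r/5 (u(h, r) = -2 + (h*r)/5 = -2 + h*r/5)
M = -1/23142 (M = 1/(-23142) = -1/23142 ≈ -4.3212e-5)
p = -65/2 (p = 2*(-11 + 15*((-2 + (⅕)*6*(-3))/16)) = 2*(-11 + 15*((-2 - 18/5)*(1/16))) = 2*(-11 + 15*(-28/5*1/16)) = 2*(-11 + 15*(-7/20)) = 2*(-11 - 21/4) = 2*(-65/4) = -65/2 ≈ -32.500)
√(p + M) = √(-65/2 - 1/23142) = √(-376058/11571) = I*√4351367118/11571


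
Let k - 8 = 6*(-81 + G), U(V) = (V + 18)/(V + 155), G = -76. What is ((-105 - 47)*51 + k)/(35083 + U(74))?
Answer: -1989094/8034099 ≈ -0.24758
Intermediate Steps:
U(V) = (18 + V)/(155 + V)
k = -934 (k = 8 + 6*(-81 - 76) = 8 + 6*(-157) = 8 - 942 = -934)
((-105 - 47)*51 + k)/(35083 + U(74)) = ((-105 - 47)*51 - 934)/(35083 + (18 + 74)/(155 + 74)) = (-152*51 - 934)/(35083 + 92/229) = (-7752 - 934)/(35083 + (1/229)*92) = -8686/(35083 + 92/229) = -8686/8034099/229 = -8686*229/8034099 = -1989094/8034099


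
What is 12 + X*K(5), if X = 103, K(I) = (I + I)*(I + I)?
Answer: 10312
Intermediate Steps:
K(I) = 4*I² (K(I) = (2*I)*(2*I) = 4*I²)
12 + X*K(5) = 12 + 103*(4*5²) = 12 + 103*(4*25) = 12 + 103*100 = 12 + 10300 = 10312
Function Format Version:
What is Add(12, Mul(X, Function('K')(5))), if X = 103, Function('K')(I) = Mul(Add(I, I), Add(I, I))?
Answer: 10312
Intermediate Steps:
Function('K')(I) = Mul(4, Pow(I, 2)) (Function('K')(I) = Mul(Mul(2, I), Mul(2, I)) = Mul(4, Pow(I, 2)))
Add(12, Mul(X, Function('K')(5))) = Add(12, Mul(103, Mul(4, Pow(5, 2)))) = Add(12, Mul(103, Mul(4, 25))) = Add(12, Mul(103, 100)) = Add(12, 10300) = 10312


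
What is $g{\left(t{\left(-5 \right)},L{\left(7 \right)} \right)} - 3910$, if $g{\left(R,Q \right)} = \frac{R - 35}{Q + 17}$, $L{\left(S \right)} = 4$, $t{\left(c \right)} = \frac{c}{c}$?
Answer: $- \frac{82144}{21} \approx -3911.6$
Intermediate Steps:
$t{\left(c \right)} = 1$
$g{\left(R,Q \right)} = \frac{-35 + R}{17 + Q}$
$g{\left(t{\left(-5 \right)},L{\left(7 \right)} \right)} - 3910 = \frac{-35 + 1}{17 + 4} - 3910 = \frac{1}{21} \left(-34\right) - 3910 = - \frac{34}{21} - 3910 = - \frac{82144}{21}$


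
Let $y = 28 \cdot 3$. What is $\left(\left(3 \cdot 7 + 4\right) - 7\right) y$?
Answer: $1512$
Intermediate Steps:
$y = 84$
$\left(\left(3 \cdot 7 + 4\right) - 7\right) y = \left(\left(3 \cdot 7 + 4\right) - 7\right) 84 = \left(\left(21 + 4\right) - 7\right) 84 = \left(25 - 7\right) 84 = 18 \cdot 84 = 1512$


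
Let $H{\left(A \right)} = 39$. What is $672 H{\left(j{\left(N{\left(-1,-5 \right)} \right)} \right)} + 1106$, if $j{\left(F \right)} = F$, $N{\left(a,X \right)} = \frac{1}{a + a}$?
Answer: $27314$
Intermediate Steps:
$N{\left(a,X \right)} = \frac{1}{2 a}$
$672 H{\left(j{\left(N{\left(-1,-5 \right)} \right)} \right)} + 1106 = 672 \cdot 39 + 1106 = 26208 + 1106 = 27314$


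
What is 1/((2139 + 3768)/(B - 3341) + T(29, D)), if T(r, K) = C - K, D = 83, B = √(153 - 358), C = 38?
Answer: -174015719/8138367543 + 1969*I*√205/8138367543 ≈ -0.021382 + 3.4641e-6*I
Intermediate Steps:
B = I*√205 (B = √(-205) = I*√205 ≈ 14.318*I)
T(r, K) = 38 - K
1/((2139 + 3768)/(B - 3341) + T(29, D)) = 1/((2139 + 3768)/(I*√205 - 3341) + (38 - 1*83)) = 1/(5907/(-3341 + I*√205) + (38 - 83)) = 1/(5907/(-3341 + I*√205) - 45) = 1/(-45 + 5907/(-3341 + I*√205))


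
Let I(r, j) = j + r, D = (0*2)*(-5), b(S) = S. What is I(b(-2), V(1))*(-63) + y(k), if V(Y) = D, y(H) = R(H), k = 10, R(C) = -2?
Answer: 124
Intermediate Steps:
D = 0 (D = 0*(-5) = 0)
y(H) = -2
V(Y) = 0
I(b(-2), V(1))*(-63) + y(k) = (0 - 2)*(-63) - 2 = -2*(-63) - 2 = 126 - 2 = 124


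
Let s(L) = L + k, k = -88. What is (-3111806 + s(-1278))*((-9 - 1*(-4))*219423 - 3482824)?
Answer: 14258137856508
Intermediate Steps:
s(L) = -88 + L (s(L) = L - 88 = -88 + L)
(-3111806 + s(-1278))*((-9 - 1*(-4))*219423 - 3482824) = (-3111806 + (-88 - 1278))*((-9 - 1*(-4))*219423 - 3482824) = (-3111806 - 1366)*((-9 + 4)*219423 - 3482824) = -3113172*(-5*219423 - 3482824) = -3113172*(-1097115 - 3482824) = -3113172*(-4579939) = 14258137856508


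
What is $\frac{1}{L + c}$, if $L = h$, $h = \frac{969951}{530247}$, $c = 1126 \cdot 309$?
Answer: $\frac{176749}{61497309883} \approx 2.8741 \cdot 10^{-6}$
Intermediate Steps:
$c = 347934$
$h = \frac{323317}{176749}$ ($h = 969951 \cdot \frac{1}{530247} = \frac{323317}{176749} \approx 1.8292$)
$L = \frac{323317}{176749} \approx 1.8292$
$\frac{1}{L + c} = \frac{1}{\frac{323317}{176749} + 347934} = \frac{1}{\frac{61497309883}{176749}} = \frac{176749}{61497309883}$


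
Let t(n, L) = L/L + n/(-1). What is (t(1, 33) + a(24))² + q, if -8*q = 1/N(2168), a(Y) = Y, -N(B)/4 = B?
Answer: 39960577/69376 ≈ 576.00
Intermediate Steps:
N(B) = -4*B
t(n, L) = 1 - n (t(n, L) = 1 + n*(-1) = 1 - n)
q = 1/69376 (q = -1/(8*((-4*2168))) = -⅛/(-8672) = -⅛*(-1/8672) = 1/69376 ≈ 1.4414e-5)
(t(1, 33) + a(24))² + q = ((1 - 1*1) + 24)² + 1/69376 = ((1 - 1) + 24)² + 1/69376 = (0 + 24)² + 1/69376 = 24² + 1/69376 = 576 + 1/69376 = 39960577/69376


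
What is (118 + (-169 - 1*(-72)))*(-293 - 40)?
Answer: -6993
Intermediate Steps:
(118 + (-169 - 1*(-72)))*(-293 - 40) = (118 + (-169 + 72))*(-333) = (118 - 97)*(-333) = 21*(-333) = -6993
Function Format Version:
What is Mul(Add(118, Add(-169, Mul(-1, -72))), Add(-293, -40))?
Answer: -6993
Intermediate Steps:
Mul(Add(118, Add(-169, Mul(-1, -72))), Add(-293, -40)) = Mul(Add(118, Add(-169, 72)), -333) = Mul(Add(118, -97), -333) = Mul(21, -333) = -6993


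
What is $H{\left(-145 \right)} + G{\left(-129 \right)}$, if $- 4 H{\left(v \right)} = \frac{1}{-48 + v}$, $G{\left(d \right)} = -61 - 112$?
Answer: $- \frac{133555}{772} \approx -173.0$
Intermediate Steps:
$G{\left(d \right)} = -173$ ($G{\left(d \right)} = -61 - 112 = -173$)
$H{\left(v \right)} = - \frac{1}{4 \left(-48 + v\right)}$
$H{\left(-145 \right)} + G{\left(-129 \right)} = - \frac{1}{-192 + 4 \left(-145\right)} - 173 = - \frac{1}{-192 - 580} - 173 = - \frac{1}{-772} - 173 = \left(-1\right) \left(- \frac{1}{772}\right) - 173 = \frac{1}{772} - 173 = - \frac{133555}{772}$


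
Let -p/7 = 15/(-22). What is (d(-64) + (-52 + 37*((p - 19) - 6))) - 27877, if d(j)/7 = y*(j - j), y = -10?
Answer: -630903/22 ≈ -28677.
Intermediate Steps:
p = 105/22 (p = -105/(-22) = -105*(-1)/22 = -7*(-15/22) = 105/22 ≈ 4.7727)
d(j) = 0 (d(j) = 7*(-10*(j - j)) = 7*(-10*0) = 7*0 = 0)
(d(-64) + (-52 + 37*((p - 19) - 6))) - 27877 = (0 + (-52 + 37*((105/22 - 19) - 6))) - 27877 = (0 + (-52 + 37*(-313/22 - 6))) - 27877 = (0 + (-52 + 37*(-445/22))) - 27877 = (0 + (-52 - 16465/22)) - 27877 = (0 - 17609/22) - 27877 = -17609/22 - 27877 = -630903/22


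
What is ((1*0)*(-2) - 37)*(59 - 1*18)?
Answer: -1517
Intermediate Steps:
((1*0)*(-2) - 37)*(59 - 1*18) = (0*(-2) - 37)*(59 - 18) = (0 - 37)*41 = -37*41 = -1517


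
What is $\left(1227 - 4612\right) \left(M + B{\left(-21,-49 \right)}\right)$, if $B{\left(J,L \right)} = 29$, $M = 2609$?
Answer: $-8929630$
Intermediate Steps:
$\left(1227 - 4612\right) \left(M + B{\left(-21,-49 \right)}\right) = \left(1227 - 4612\right) \left(2609 + 29\right) = \left(-3385\right) 2638 = -8929630$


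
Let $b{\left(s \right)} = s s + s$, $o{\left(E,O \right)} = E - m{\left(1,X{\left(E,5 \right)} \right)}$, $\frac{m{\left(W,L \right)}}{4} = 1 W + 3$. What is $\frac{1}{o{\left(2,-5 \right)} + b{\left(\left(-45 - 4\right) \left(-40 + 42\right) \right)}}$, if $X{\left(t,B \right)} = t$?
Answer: $\frac{1}{9492} \approx 0.00010535$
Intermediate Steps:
$m{\left(W,L \right)} = 12 + 4 W$ ($m{\left(W,L \right)} = 4 \left(1 W + 3\right) = 4 \left(W + 3\right) = 4 \left(3 + W\right) = 12 + 4 W$)
$o{\left(E,O \right)} = -16 + E$ ($o{\left(E,O \right)} = E - \left(12 + 4 \cdot 1\right) = E - \left(12 + 4\right) = E - 16 = -16 + E$)
$b{\left(s \right)} = s + s^{2}$ ($b{\left(s \right)} = s^{2} + s = s + s^{2}$)
$\frac{1}{o{\left(2,-5 \right)} + b{\left(\left(-45 - 4\right) \left(-40 + 42\right) \right)}} = \frac{1}{\left(-16 + 2\right) + \left(-45 - 4\right) \left(-40 + 42\right) \left(1 + \left(-45 - 4\right) \left(-40 + 42\right)\right)} = \frac{1}{-14 + \left(-49\right) 2 \left(1 - 98\right)} = \frac{1}{-14 - 98 \left(1 - 98\right)} = \frac{1}{-14 - -9506} = \frac{1}{-14 + 9506} = \frac{1}{9492}$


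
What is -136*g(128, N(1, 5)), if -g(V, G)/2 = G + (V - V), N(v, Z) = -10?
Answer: -2720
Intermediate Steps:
g(V, G) = -2*G (g(V, G) = -2*(G + (V - V)) = -2*(G + 0) = -2*G)
-136*g(128, N(1, 5)) = -(-272)*(-10) = -136*20 = -2720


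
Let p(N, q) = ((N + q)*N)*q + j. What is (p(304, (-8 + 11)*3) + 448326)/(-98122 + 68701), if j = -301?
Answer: -1304393/29421 ≈ -44.335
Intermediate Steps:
p(N, q) = -301 + N*q*(N + q) (p(N, q) = ((N + q)*N)*q - 301 = (N*(N + q))*q - 301 = N*q*(N + q) - 301 = -301 + N*q*(N + q))
(p(304, (-8 + 11)*3) + 448326)/(-98122 + 68701) = ((-301 + 304*((-8 + 11)*3)² + ((-8 + 11)*3)*304²) + 448326)/(-98122 + 68701) = ((-301 + 304*(3*3)² + (3*3)*92416) + 448326)/(-29421) = ((-301 + 304*9² + 9*92416) + 448326)*(-1/29421) = ((-301 + 304*81 + 831744) + 448326)*(-1/29421) = ((-301 + 24624 + 831744) + 448326)*(-1/29421) = (856067 + 448326)*(-1/29421) = 1304393*(-1/29421) = -1304393/29421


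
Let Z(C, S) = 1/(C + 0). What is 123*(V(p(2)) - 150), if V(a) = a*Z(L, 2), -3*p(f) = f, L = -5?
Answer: -92168/5 ≈ -18434.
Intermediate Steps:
Z(C, S) = 1/C
p(f) = -f/3
V(a) = -a/5 (V(a) = a/(-5) = a*(-1/5) = -a/5)
123*(V(p(2)) - 150) = 123*(-(-1)*2/15 - 150) = 123*(-1/5*(-2/3) - 150) = 123*(2/15 - 150) = 123*(-2248/15) = -92168/5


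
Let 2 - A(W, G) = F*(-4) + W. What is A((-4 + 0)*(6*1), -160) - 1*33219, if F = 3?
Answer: -33181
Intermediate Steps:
A(W, G) = 14 - W (A(W, G) = 2 - (3*(-4) + W) = 2 - (-12 + W) = 2 + (12 - W) = 14 - W)
A((-4 + 0)*(6*1), -160) - 1*33219 = (14 - (-4 + 0)*6*1) - 1*33219 = (14 - (-4)*6) - 33219 = (14 - 1*(-24)) - 33219 = (14 + 24) - 33219 = 38 - 33219 = -33181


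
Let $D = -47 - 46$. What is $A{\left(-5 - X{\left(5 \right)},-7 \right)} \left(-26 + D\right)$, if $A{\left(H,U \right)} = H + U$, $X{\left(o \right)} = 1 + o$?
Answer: $2142$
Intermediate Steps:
$D = -93$
$A{\left(-5 - X{\left(5 \right)},-7 \right)} \left(-26 + D\right) = \left(\left(-5 - \left(1 + 5\right)\right) - 7\right) \left(-26 - 93\right) = \left(\left(-5 - 6\right) - 7\right) \left(-119\right) = \left(-11 - 7\right) \left(-119\right) = \left(-18\right) \left(-119\right) = 2142$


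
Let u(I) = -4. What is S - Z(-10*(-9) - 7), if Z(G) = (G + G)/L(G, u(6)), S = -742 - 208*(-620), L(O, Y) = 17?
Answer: 2179540/17 ≈ 1.2821e+5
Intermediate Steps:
S = 128218 (S = -742 + 128960 = 128218)
Z(G) = 2*G/17 (Z(G) = (G + G)/17 = (2*G)*(1/17) = 2*G/17)
S - Z(-10*(-9) - 7) = 128218 - 2*(-10*(-9) - 7)/17 = 128218 - 2*(90 - 7)/17 = 128218 - 2*83/17 = 128218 - 1*166/17 = 128218 - 166/17 = 2179540/17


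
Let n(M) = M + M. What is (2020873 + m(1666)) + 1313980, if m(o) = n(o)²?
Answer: 14437077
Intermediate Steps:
n(M) = 2*M
m(o) = 4*o² (m(o) = (2*o)² = 4*o²)
(2020873 + m(1666)) + 1313980 = (2020873 + 4*1666²) + 1313980 = (2020873 + 4*2775556) + 1313980 = (2020873 + 11102224) + 1313980 = 13123097 + 1313980 = 14437077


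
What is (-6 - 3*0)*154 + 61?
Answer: -863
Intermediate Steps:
(-6 - 3*0)*154 + 61 = (-6 + 0)*154 + 61 = -6*154 + 61 = -924 + 61 = -863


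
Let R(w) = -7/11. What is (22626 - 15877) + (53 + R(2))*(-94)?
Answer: 20095/11 ≈ 1826.8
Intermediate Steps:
R(w) = -7/11 (R(w) = -7*1/11 = -7/11)
(22626 - 15877) + (53 + R(2))*(-94) = (22626 - 15877) + (53 - 7/11)*(-94) = 6749 + (576/11)*(-94) = 6749 - 54144/11 = 20095/11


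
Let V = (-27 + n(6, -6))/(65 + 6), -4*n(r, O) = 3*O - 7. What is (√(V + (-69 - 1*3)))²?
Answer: -20531/284 ≈ -72.292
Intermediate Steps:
n(r, O) = 7/4 - 3*O/4 (n(r, O) = -(3*O - 7)/4 = -(-7 + 3*O)/4 = 7/4 - 3*O/4)
V = -83/284 (V = (-27 + (7/4 - ¾*(-6)))/(65 + 6) = (-27 + (7/4 + 9/2))/71 = (-27 + 25/4)*(1/71) = -83/4*1/71 = -83/284 ≈ -0.29225)
(√(V + (-69 - 1*3)))² = (√(-83/284 + (-69 - 1*3)))² = (√(-83/284 + (-69 - 3)))² = (√(-83/284 - 72))² = (√(-20531/284))² = (7*I*√29749/142)² = -20531/284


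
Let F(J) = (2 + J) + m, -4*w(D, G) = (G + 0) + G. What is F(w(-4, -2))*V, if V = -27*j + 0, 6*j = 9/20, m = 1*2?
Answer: -81/8 ≈ -10.125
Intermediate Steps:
m = 2
j = 3/40 (j = (9/20)/6 = (9*(1/20))/6 = (⅙)*(9/20) = 3/40 ≈ 0.075000)
w(D, G) = -G/2 (w(D, G) = -((G + 0) + G)/4 = -(G + G)/4 = -G/2)
F(J) = 4 + J (F(J) = (2 + J) + 2 = 4 + J)
V = -81/40 (V = -27*3/40 + 0 = -81/40 + 0 = -81/40 ≈ -2.0250)
F(w(-4, -2))*V = (4 - ½*(-2))*(-81/40) = (4 + 1)*(-81/40) = 5*(-81/40) = -81/8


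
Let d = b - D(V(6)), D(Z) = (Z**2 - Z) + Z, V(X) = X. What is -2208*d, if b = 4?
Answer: 70656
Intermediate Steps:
D(Z) = Z**2
d = -32 (d = 4 - 1*6**2 = 4 - 1*36 = 4 - 36 = -32)
-2208*d = -2208*(-32) = -276*(-256) = 70656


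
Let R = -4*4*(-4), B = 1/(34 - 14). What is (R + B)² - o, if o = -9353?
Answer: 5382161/400 ≈ 13455.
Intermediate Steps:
B = 1/20 ≈ 0.050000
R = 64 (R = -16*(-4) = 64)
(R + B)² - o = (64 + 1/20)² - 1*(-9353) = (1281/20)² + 9353 = 1640961/400 + 9353 = 5382161/400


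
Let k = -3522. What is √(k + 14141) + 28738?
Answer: 28738 + √10619 ≈ 28841.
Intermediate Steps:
√(k + 14141) + 28738 = √(-3522 + 14141) + 28738 = √10619 + 28738 = 28738 + √10619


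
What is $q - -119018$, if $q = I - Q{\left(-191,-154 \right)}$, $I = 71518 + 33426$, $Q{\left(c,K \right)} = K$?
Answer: $224116$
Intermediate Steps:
$I = 104944$
$q = 105098$ ($q = 104944 - -154 = 104944 + 154 = 105098$)
$q - -119018 = 105098 - -119018 = 105098 + 119018 = 224116$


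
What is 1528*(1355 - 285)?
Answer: 1634960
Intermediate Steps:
1528*(1355 - 285) = 1528*1070 = 1634960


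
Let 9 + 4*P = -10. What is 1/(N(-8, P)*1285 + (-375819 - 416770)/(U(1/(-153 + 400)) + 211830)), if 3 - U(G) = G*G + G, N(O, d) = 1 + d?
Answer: -7384982428/35614015539097 ≈ -0.00020736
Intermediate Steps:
P = -19/4 (P = -9/4 + (1/4)*(-10) = -9/4 - 5/2 = -19/4 ≈ -4.7500)
U(G) = 3 - G - G**2 (U(G) = 3 - (G*G + G) = 3 - (G**2 + G) = 3 - (G + G**2) = 3 + (-G - G**2) = 3 - G - G**2)
1/(N(-8, P)*1285 + (-375819 - 416770)/(U(1/(-153 + 400)) + 211830)) = 1/((1 - 19/4)*1285 + (-375819 - 416770)/((3 - 1/(-153 + 400) - (1/(-153 + 400))**2) + 211830)) = 1/(-15/4*1285 - 792589/((3 - 1/247 - (1/247)**2) + 211830)) = 1/(-19275/4 - 792589/((3 - 1*1/247 - (1/247)**2) + 211830)) = 1/(-19275/4 - 792589/((3 - 1/247 - 1*1/61009) + 211830)) = 1/(-19275/4 - 792589/((3 - 1/247 - 1/61009) + 211830)) = 1/(-19275/4 - 792589/(182779/61009 + 211830)) = 1/(-19275/4 - 792589/12923719249/61009) = 1/(-19275/4 - 792589*61009/12923719249) = 1/(-19275/4 - 6907866043/1846245607) = 1/(-35614015539097/7384982428) = -7384982428/35614015539097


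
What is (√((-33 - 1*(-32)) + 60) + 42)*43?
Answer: 1806 + 43*√59 ≈ 2136.3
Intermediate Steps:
(√((-33 - 1*(-32)) + 60) + 42)*43 = (√((-33 + 32) + 60) + 42)*43 = (√(-1 + 60) + 42)*43 = (√59 + 42)*43 = (42 + √59)*43 = 1806 + 43*√59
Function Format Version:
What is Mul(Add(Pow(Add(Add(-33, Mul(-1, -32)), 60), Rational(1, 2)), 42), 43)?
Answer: Add(1806, Mul(43, Pow(59, Rational(1, 2)))) ≈ 2136.3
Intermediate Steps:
Mul(Add(Pow(Add(Add(-33, Mul(-1, -32)), 60), Rational(1, 2)), 42), 43) = Mul(Add(Pow(Add(Add(-33, 32), 60), Rational(1, 2)), 42), 43) = Mul(Add(Pow(Add(-1, 60), Rational(1, 2)), 42), 43) = Mul(Add(Pow(59, Rational(1, 2)), 42), 43) = Mul(Add(42, Pow(59, Rational(1, 2))), 43) = Add(1806, Mul(43, Pow(59, Rational(1, 2))))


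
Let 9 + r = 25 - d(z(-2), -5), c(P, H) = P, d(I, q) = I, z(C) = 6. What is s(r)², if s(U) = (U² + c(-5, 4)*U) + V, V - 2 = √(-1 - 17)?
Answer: 2686 + 312*I*√2 ≈ 2686.0 + 441.23*I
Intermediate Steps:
V = 2 + 3*I*√2 (V = 2 + √(-1 - 17) = 2 + √(-18) = 2 + 3*I*√2 ≈ 2.0 + 4.2426*I)
r = 10 (r = -9 + (25 - 1*6) = -9 + (25 - 6) = -9 + 19 = 10)
s(U) = 2 + U² - 5*U + 3*I*√2 (s(U) = (U² - 5*U) + (2 + 3*I*√2) = 2 + U² - 5*U + 3*I*√2)
s(r)² = (2 + 10² - 5*10 + 3*I*√2)² = (2 + 100 - 50 + 3*I*√2)² = (52 + 3*I*√2)²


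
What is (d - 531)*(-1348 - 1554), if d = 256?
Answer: 798050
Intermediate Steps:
(d - 531)*(-1348 - 1554) = (256 - 531)*(-1348 - 1554) = -275*(-2902) = 798050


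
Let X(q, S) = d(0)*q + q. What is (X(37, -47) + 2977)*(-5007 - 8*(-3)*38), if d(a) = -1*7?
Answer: -11281725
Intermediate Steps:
d(a) = -7
X(q, S) = -6*q (X(q, S) = -7*q + q = -6*q)
(X(37, -47) + 2977)*(-5007 - 8*(-3)*38) = (-6*37 + 2977)*(-5007 - 8*(-3)*38) = (-222 + 2977)*(-5007 + 24*38) = 2755*(-5007 + 912) = 2755*(-4095) = -11281725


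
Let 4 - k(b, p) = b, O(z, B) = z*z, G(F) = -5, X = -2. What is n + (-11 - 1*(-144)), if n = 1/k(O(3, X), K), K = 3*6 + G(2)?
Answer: 664/5 ≈ 132.80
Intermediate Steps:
K = 13 (K = 3*6 - 5 = 18 - 5 = 13)
O(z, B) = z²
k(b, p) = 4 - b
n = -⅕ (n = 1/(4 - 1*3²) = 1/(4 - 1*9) = 1/(4 - 9) = 1/(-5) = -⅕ ≈ -0.20000)
n + (-11 - 1*(-144)) = -⅕ + (-11 - 1*(-144)) = -⅕ + (-11 + 144) = -⅕ + 133 = 664/5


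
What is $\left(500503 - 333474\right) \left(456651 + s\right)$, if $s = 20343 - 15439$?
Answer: $77093070095$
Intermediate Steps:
$s = 4904$ ($s = 20343 - 15439 = 4904$)
$\left(500503 - 333474\right) \left(456651 + s\right) = \left(500503 - 333474\right) \left(456651 + 4904\right) = 167029 \cdot 461555 = 77093070095$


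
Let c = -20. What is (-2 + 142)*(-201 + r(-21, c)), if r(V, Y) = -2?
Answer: -28420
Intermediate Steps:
(-2 + 142)*(-201 + r(-21, c)) = (-2 + 142)*(-201 - 2) = 140*(-203) = -28420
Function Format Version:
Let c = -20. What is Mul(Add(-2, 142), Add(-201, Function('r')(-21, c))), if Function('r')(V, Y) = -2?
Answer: -28420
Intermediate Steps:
Mul(Add(-2, 142), Add(-201, Function('r')(-21, c))) = Mul(Add(-2, 142), Add(-201, -2)) = Mul(140, -203) = -28420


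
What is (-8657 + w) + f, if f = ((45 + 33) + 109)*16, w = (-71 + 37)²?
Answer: -4509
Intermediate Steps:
w = 1156 (w = (-34)² = 1156)
f = 2992 (f = (78 + 109)*16 = 187*16 = 2992)
(-8657 + w) + f = (-8657 + 1156) + 2992 = -7501 + 2992 = -4509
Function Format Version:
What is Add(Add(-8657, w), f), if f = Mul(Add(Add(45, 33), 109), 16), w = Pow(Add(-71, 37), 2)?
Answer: -4509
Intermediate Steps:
w = 1156 (w = Pow(-34, 2) = 1156)
f = 2992 (f = Mul(Add(78, 109), 16) = Mul(187, 16) = 2992)
Add(Add(-8657, w), f) = Add(Add(-8657, 1156), 2992) = Add(-7501, 2992) = -4509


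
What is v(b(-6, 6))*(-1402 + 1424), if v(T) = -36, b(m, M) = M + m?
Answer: -792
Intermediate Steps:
v(b(-6, 6))*(-1402 + 1424) = -36*(-1402 + 1424) = -36*22 = -792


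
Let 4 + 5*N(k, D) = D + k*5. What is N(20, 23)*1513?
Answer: 180047/5 ≈ 36009.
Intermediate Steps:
N(k, D) = -⅘ + k + D/5 (N(k, D) = -⅘ + (D + k*5)/5 = -⅘ + (D + 5*k)/5 = -⅘ + (k + D/5) = -⅘ + k + D/5)
N(20, 23)*1513 = (-⅘ + 20 + (⅕)*23)*1513 = (-⅘ + 20 + 23/5)*1513 = (119/5)*1513 = 180047/5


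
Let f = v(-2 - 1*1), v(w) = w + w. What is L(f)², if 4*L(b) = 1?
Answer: 1/16 ≈ 0.062500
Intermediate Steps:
v(w) = 2*w
f = -6 (f = 2*(-2 - 1*1) = 2*(-2 - 1) = 2*(-3) = -6)
L(b) = ¼ (L(b) = (¼)*1 = ¼)
L(f)² = (¼)² = 1/16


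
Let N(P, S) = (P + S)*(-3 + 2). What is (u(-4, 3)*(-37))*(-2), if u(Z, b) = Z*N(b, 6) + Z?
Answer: 2368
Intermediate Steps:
N(P, S) = -P - S (N(P, S) = (P + S)*(-1) = -P - S)
u(Z, b) = Z + Z*(-6 - b) (u(Z, b) = Z*(-b - 1*6) + Z = Z*(-b - 6) + Z = Z*(-6 - b) + Z = Z + Z*(-6 - b))
(u(-4, 3)*(-37))*(-2) = (-1*(-4)*(5 + 3)*(-37))*(-2) = (-1*(-4)*8*(-37))*(-2) = (32*(-37))*(-2) = -1184*(-2) = 2368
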